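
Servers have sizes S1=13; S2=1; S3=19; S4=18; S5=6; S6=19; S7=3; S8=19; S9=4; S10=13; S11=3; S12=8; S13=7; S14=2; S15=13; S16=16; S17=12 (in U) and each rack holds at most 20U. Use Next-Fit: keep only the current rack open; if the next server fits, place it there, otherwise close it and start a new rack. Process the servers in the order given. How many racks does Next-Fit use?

12

S1 (13U) → rack 1 (remaining 7U)
S2 (1U) → rack 1 (remaining 6U)
S3 (19U) → rack 2 (remaining 1U)
S4 (18U) → rack 3 (remaining 2U)
S5 (6U) → rack 4 (remaining 14U)
S6 (19U) → rack 5 (remaining 1U)
S7 (3U) → rack 6 (remaining 17U)
S8 (19U) → rack 7 (remaining 1U)
S9 (4U) → rack 8 (remaining 16U)
S10 (13U) → rack 8 (remaining 3U)
S11 (3U) → rack 8 (remaining 0U)
S12 (8U) → rack 9 (remaining 12U)
S13 (7U) → rack 9 (remaining 5U)
S14 (2U) → rack 9 (remaining 3U)
S15 (13U) → rack 10 (remaining 7U)
S16 (16U) → rack 11 (remaining 4U)
S17 (12U) → rack 12 (remaining 8U)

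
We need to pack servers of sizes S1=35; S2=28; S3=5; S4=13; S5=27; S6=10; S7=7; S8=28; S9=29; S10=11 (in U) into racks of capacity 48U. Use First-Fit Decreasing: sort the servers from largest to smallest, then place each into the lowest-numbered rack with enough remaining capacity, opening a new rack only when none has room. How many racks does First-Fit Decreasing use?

Sorted descending: 35, 29, 28, 28, 27, 13, 11, 10, 7, 5.
rack 1: place 35U, 13U left
rack 2: place 29U, 19U left
rack 3: place 28U, 20U left
rack 4: place 28U, 20U left
rack 5: place 27U, 21U left
rack 1: place 13U, 0U left
rack 2: place 11U, 8U left
rack 3: place 10U, 10U left
rack 2: place 7U, 1U left
rack 3: place 5U, 5U left
Final racks: [35,13] [29,11,7] [28,10,5] [28] [27].

5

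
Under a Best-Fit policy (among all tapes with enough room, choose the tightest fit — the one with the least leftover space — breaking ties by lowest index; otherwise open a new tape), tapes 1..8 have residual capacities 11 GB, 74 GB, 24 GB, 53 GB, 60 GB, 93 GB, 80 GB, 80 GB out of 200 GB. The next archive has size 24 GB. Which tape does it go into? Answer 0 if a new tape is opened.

3

Tapes with room: tape 2 (74 GB), tape 3 (24 GB), tape 4 (53 GB), tape 5 (60 GB), tape 6 (93 GB), tape 7 (80 GB), tape 8 (80 GB).
Tightest fit is tape 3 with 24 GB free.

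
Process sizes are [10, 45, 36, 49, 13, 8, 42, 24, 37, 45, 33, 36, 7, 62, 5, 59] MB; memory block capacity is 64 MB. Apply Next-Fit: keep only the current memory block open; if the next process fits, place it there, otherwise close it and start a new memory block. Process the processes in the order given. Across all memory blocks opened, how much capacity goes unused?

memory block 1: place 10 MB, 54 MB left
memory block 1: place 45 MB, 9 MB left
memory block 2: place 36 MB, 28 MB left
memory block 3: place 49 MB, 15 MB left
memory block 3: place 13 MB, 2 MB left
memory block 4: place 8 MB, 56 MB left
memory block 4: place 42 MB, 14 MB left
memory block 5: place 24 MB, 40 MB left
memory block 5: place 37 MB, 3 MB left
memory block 6: place 45 MB, 19 MB left
memory block 7: place 33 MB, 31 MB left
memory block 8: place 36 MB, 28 MB left
memory block 8: place 7 MB, 21 MB left
memory block 9: place 62 MB, 2 MB left
memory block 10: place 5 MB, 59 MB left
memory block 10: place 59 MB, 0 MB left
10 memory blocks × 64 MB = 640 MB; used 511 MB; unused 129 MB.

129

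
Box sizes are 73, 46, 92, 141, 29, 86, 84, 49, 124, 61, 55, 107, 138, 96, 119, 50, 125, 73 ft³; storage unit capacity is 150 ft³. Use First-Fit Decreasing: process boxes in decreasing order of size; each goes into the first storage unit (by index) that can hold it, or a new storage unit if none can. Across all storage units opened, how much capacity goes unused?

252

Sorted descending: 141, 138, 125, 124, 119, 107, 96, 92, 86, 84, 73, 73, 61, 55, 50, 49, 46, 29.
storage unit 1: place 141 ft³, 9 ft³ left
storage unit 2: place 138 ft³, 12 ft³ left
storage unit 3: place 125 ft³, 25 ft³ left
storage unit 4: place 124 ft³, 26 ft³ left
storage unit 5: place 119 ft³, 31 ft³ left
storage unit 6: place 107 ft³, 43 ft³ left
storage unit 7: place 96 ft³, 54 ft³ left
storage unit 8: place 92 ft³, 58 ft³ left
storage unit 9: place 86 ft³, 64 ft³ left
storage unit 10: place 84 ft³, 66 ft³ left
storage unit 11: place 73 ft³, 77 ft³ left
storage unit 11: place 73 ft³, 4 ft³ left
storage unit 9: place 61 ft³, 3 ft³ left
storage unit 8: place 55 ft³, 3 ft³ left
storage unit 7: place 50 ft³, 4 ft³ left
storage unit 10: place 49 ft³, 17 ft³ left
storage unit 12: place 46 ft³, 104 ft³ left
storage unit 5: place 29 ft³, 2 ft³ left
12 storage units × 150 ft³ = 1800 ft³; used 1548 ft³; unused 252 ft³.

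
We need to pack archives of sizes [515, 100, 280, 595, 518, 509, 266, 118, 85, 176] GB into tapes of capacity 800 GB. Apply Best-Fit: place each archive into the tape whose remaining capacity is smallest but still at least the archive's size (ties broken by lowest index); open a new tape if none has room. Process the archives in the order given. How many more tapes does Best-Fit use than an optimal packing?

1

Best-Fit: [515,100,118] [280,518] [595,85] [509,266] [176] → 5 tapes.
Total size 3162 GB; any packing needs at least ⌈3162/800⌉ = 4 tapes.
An optimal packing achieves that bound: [595,118,85] [518,280] [515,266] [509,176,100] → 4 tapes.
Excess: 5 − 4 = 1.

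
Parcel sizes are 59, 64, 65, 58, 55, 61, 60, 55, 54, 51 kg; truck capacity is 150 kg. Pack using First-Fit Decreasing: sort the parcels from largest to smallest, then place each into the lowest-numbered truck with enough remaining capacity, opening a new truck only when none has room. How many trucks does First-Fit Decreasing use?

Sorted descending: 65, 64, 61, 60, 59, 58, 55, 55, 54, 51.
truck 1: place 65 kg, 85 kg left
truck 1: place 64 kg, 21 kg left
truck 2: place 61 kg, 89 kg left
truck 2: place 60 kg, 29 kg left
truck 3: place 59 kg, 91 kg left
truck 3: place 58 kg, 33 kg left
truck 4: place 55 kg, 95 kg left
truck 4: place 55 kg, 40 kg left
truck 5: place 54 kg, 96 kg left
truck 5: place 51 kg, 45 kg left
Final trucks: [65,64] [61,60] [59,58] [55,55] [54,51].

5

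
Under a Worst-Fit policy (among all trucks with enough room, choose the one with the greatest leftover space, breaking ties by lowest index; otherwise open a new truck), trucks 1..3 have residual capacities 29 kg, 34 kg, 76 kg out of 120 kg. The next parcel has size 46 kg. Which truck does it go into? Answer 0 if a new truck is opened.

Trucks with room: truck 3 (76 kg).
Most room is truck 3 with 76 kg free.

3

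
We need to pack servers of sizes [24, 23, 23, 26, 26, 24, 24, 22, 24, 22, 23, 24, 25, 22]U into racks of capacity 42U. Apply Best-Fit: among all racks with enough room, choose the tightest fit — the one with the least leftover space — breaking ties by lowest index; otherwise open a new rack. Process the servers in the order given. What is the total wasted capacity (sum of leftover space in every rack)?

256

rack 1: place 24U, 18U left
rack 2: place 23U, 19U left
rack 3: place 23U, 19U left
rack 4: place 26U, 16U left
rack 5: place 26U, 16U left
rack 6: place 24U, 18U left
rack 7: place 24U, 18U left
rack 8: place 22U, 20U left
rack 9: place 24U, 18U left
rack 10: place 22U, 20U left
rack 11: place 23U, 19U left
rack 12: place 24U, 18U left
rack 13: place 25U, 17U left
rack 14: place 22U, 20U left
14 racks × 42U = 588U; used 332U; unused 256U.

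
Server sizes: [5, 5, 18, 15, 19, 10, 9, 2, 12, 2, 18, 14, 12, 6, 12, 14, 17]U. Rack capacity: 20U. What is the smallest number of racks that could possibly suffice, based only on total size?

Total size = 5 + 5 + 18 + 15 + 19 + 10 + 9 + 2 + 12 + 2 + 18 + 14 + 12 + 6 + 12 + 14 + 17 = 190U.
⌈190 / 20⌉ = 10.

10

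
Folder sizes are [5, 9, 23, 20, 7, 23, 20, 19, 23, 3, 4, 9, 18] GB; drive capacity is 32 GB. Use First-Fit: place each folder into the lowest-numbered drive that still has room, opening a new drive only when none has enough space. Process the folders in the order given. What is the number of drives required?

5 GB → drive 1 (remaining 27 GB)
9 GB → drive 1 (remaining 18 GB)
23 GB → drive 2 (remaining 9 GB)
20 GB → drive 3 (remaining 12 GB)
7 GB → drive 1 (remaining 11 GB)
23 GB → drive 4 (remaining 9 GB)
20 GB → drive 5 (remaining 12 GB)
19 GB → drive 6 (remaining 13 GB)
23 GB → drive 7 (remaining 9 GB)
3 GB → drive 1 (remaining 8 GB)
4 GB → drive 1 (remaining 4 GB)
9 GB → drive 2 (remaining 0 GB)
18 GB → drive 8 (remaining 14 GB)
Final drives: [5,9,7,3,4] [23,9] [20] [23] [20] [19] [23] [18].

8 drives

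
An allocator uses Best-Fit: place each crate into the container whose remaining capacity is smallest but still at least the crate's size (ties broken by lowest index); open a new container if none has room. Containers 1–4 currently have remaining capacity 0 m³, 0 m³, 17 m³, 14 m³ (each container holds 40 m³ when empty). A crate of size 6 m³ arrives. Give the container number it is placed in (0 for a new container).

4

Containers with room: container 3 (17 m³), container 4 (14 m³).
Tightest fit is container 4 with 14 m³ free.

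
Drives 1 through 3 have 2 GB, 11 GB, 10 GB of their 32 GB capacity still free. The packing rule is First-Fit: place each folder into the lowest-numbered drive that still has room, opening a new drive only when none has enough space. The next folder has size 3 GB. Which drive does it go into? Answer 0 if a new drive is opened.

2

Drives with room: drive 2 (11 GB), drive 3 (10 GB).
The first with room is drive 2.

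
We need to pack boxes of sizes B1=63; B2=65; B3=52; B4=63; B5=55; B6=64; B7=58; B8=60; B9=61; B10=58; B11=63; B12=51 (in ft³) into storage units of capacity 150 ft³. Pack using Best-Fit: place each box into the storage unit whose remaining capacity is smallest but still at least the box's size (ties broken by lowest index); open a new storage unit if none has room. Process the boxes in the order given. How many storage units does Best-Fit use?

Put B1 (63 ft³) in storage unit 1; 87 ft³ remain.
Put B2 (65 ft³) in storage unit 1; 22 ft³ remain.
Put B3 (52 ft³) in storage unit 2; 98 ft³ remain.
Put B4 (63 ft³) in storage unit 2; 35 ft³ remain.
Put B5 (55 ft³) in storage unit 3; 95 ft³ remain.
Put B6 (64 ft³) in storage unit 3; 31 ft³ remain.
Put B7 (58 ft³) in storage unit 4; 92 ft³ remain.
Put B8 (60 ft³) in storage unit 4; 32 ft³ remain.
Put B9 (61 ft³) in storage unit 5; 89 ft³ remain.
Put B10 (58 ft³) in storage unit 5; 31 ft³ remain.
Put B11 (63 ft³) in storage unit 6; 87 ft³ remain.
Put B12 (51 ft³) in storage unit 6; 36 ft³ remain.
Final storage units: [63,65] [52,63] [55,64] [58,60] [61,58] [63,51].

6 storage units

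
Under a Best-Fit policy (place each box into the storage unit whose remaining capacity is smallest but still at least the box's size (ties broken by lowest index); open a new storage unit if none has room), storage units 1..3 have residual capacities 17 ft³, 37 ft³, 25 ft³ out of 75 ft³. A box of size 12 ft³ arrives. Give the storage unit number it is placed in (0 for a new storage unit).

Storage units with room: storage unit 1 (17 ft³), storage unit 2 (37 ft³), storage unit 3 (25 ft³).
Tightest fit is storage unit 1 with 17 ft³ free.

1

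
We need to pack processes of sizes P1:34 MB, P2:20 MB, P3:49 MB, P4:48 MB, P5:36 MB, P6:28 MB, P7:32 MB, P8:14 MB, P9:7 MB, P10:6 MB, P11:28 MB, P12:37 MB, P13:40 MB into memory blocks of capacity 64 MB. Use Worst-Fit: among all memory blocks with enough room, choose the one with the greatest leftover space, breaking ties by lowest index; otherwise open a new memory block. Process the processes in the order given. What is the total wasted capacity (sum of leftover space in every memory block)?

memory block 1: place P1 (34 MB), 30 MB left
memory block 1: place P2 (20 MB), 10 MB left
memory block 2: place P3 (49 MB), 15 MB left
memory block 3: place P4 (48 MB), 16 MB left
memory block 4: place P5 (36 MB), 28 MB left
memory block 4: place P6 (28 MB), 0 MB left
memory block 5: place P7 (32 MB), 32 MB left
memory block 5: place P8 (14 MB), 18 MB left
memory block 5: place P9 (7 MB), 11 MB left
memory block 3: place P10 (6 MB), 10 MB left
memory block 6: place P11 (28 MB), 36 MB left
memory block 7: place P12 (37 MB), 27 MB left
memory block 8: place P13 (40 MB), 24 MB left
8 memory blocks × 64 MB = 512 MB; used 379 MB; unused 133 MB.

133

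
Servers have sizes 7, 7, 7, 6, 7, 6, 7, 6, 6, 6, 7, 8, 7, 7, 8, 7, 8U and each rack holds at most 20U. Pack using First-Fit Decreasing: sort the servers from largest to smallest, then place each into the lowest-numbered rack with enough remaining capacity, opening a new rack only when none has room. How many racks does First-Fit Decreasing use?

7

Sorted descending: 8, 8, 8, 7, 7, 7, 7, 7, 7, 7, 7, 7, 6, 6, 6, 6, 6.
Put 8U in rack 1; 12U remain.
Put 8U in rack 1; 4U remain.
Put 8U in rack 2; 12U remain.
Put 7U in rack 2; 5U remain.
Put 7U in rack 3; 13U remain.
Put 7U in rack 3; 6U remain.
Put 7U in rack 4; 13U remain.
Put 7U in rack 4; 6U remain.
Put 7U in rack 5; 13U remain.
Put 7U in rack 5; 6U remain.
Put 7U in rack 6; 13U remain.
Put 7U in rack 6; 6U remain.
Put 6U in rack 3; 0U remain.
Put 6U in rack 4; 0U remain.
Put 6U in rack 5; 0U remain.
Put 6U in rack 6; 0U remain.
Put 6U in rack 7; 14U remain.
Final racks: [8,8] [8,7] [7,7,6] [7,7,6] [7,7,6] [7,7,6] [6].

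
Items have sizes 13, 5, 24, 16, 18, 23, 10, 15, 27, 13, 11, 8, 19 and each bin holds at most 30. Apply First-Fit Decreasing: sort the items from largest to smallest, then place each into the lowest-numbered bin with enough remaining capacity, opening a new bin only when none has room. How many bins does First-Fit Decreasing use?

8

Sorted descending: 27, 24, 23, 19, 18, 16, 15, 13, 13, 11, 10, 8, 5.
bin 1: place 27, 3 left
bin 2: place 24, 6 left
bin 3: place 23, 7 left
bin 4: place 19, 11 left
bin 5: place 18, 12 left
bin 6: place 16, 14 left
bin 7: place 15, 15 left
bin 6: place 13, 1 left
bin 7: place 13, 2 left
bin 4: place 11, 0 left
bin 5: place 10, 2 left
bin 8: place 8, 22 left
bin 2: place 5, 1 left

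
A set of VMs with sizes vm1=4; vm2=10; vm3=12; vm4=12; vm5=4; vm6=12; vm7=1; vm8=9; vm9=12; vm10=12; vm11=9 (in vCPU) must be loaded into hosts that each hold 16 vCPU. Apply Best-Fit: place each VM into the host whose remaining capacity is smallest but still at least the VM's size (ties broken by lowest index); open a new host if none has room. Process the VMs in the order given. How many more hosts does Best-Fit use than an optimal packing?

0

Best-Fit: [4,10,1] [12,4] [12] [12] [9] [12] [12] [9] → 8 hosts.
8 VMs exceed 8 vCPU (half the capacity), and no two of those can share a host, so at least 8 hosts are needed.
So 8 is already optimal.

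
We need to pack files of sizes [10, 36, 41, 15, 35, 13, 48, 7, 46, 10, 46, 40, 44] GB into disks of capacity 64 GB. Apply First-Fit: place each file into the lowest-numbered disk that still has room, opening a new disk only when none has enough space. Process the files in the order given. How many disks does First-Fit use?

10 GB → disk 1 (remaining 54 GB)
36 GB → disk 1 (remaining 18 GB)
41 GB → disk 2 (remaining 23 GB)
15 GB → disk 1 (remaining 3 GB)
35 GB → disk 3 (remaining 29 GB)
13 GB → disk 2 (remaining 10 GB)
48 GB → disk 4 (remaining 16 GB)
7 GB → disk 2 (remaining 3 GB)
46 GB → disk 5 (remaining 18 GB)
10 GB → disk 3 (remaining 19 GB)
46 GB → disk 6 (remaining 18 GB)
40 GB → disk 7 (remaining 24 GB)
44 GB → disk 8 (remaining 20 GB)
Final disks: [10,36,15] [41,13,7] [35,10] [48] [46] [46] [40] [44].

8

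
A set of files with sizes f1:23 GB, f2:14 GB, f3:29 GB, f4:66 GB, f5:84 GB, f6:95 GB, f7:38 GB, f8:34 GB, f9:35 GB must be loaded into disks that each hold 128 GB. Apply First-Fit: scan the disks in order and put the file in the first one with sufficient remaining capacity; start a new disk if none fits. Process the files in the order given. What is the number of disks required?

4

f1 (23 GB) → disk 1 (remaining 105 GB)
f2 (14 GB) → disk 1 (remaining 91 GB)
f3 (29 GB) → disk 1 (remaining 62 GB)
f4 (66 GB) → disk 2 (remaining 62 GB)
f5 (84 GB) → disk 3 (remaining 44 GB)
f6 (95 GB) → disk 4 (remaining 33 GB)
f7 (38 GB) → disk 1 (remaining 24 GB)
f8 (34 GB) → disk 2 (remaining 28 GB)
f9 (35 GB) → disk 3 (remaining 9 GB)
Final disks: [23,14,29,38] [66,34] [84,35] [95].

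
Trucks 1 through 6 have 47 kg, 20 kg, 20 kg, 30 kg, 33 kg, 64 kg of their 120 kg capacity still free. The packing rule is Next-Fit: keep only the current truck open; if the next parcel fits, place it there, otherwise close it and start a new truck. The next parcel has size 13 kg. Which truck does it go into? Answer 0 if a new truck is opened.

Next-Fit only looks at truck 6, which has 64 kg free.
13 kg fits there.

6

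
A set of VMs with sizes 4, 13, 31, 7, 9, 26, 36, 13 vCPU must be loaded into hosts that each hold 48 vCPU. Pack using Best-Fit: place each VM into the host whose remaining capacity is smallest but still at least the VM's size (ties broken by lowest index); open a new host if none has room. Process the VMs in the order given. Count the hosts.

4

host 1: place 4 vCPU, 44 vCPU left
host 1: place 13 vCPU, 31 vCPU left
host 1: place 31 vCPU, 0 vCPU left
host 2: place 7 vCPU, 41 vCPU left
host 2: place 9 vCPU, 32 vCPU left
host 2: place 26 vCPU, 6 vCPU left
host 3: place 36 vCPU, 12 vCPU left
host 4: place 13 vCPU, 35 vCPU left
Final hosts: [4,13,31] [7,9,26] [36] [13].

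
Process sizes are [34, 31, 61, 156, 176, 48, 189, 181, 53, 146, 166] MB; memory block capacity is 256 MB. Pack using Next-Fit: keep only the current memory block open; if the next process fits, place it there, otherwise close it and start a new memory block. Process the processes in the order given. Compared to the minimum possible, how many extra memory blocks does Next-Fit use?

1

Next-Fit: [34,31,61] [156] [176,48] [189] [181,53] [146] [166] → 7 memory blocks.
6 processes exceed 128 MB (half the capacity), and no two of those can share a memory block, so at least 6 memory blocks are needed.
An optimal packing achieves that bound: [189,61] [181,53] [176,48,31] [166,34] [156] [146] → 6 memory blocks.
Excess: 7 − 6 = 1.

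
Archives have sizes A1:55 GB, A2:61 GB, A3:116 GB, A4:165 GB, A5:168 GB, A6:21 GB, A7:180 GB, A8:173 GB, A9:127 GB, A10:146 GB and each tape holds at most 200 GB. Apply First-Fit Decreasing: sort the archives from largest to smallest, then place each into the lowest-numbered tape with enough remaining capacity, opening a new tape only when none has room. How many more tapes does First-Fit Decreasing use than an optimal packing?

0

First-Fit Decreasing: [180] [173,21] [168] [165] [146] [127,61] [116,55] → 7 tapes.
Total size 1212 GB; any packing needs at least ⌈1212/200⌉ = 7 tapes.
So 7 is already optimal.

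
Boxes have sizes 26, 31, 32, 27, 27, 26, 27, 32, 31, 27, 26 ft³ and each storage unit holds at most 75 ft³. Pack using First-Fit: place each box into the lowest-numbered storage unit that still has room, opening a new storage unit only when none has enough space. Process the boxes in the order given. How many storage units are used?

26 ft³ → storage unit 1 (remaining 49 ft³)
31 ft³ → storage unit 1 (remaining 18 ft³)
32 ft³ → storage unit 2 (remaining 43 ft³)
27 ft³ → storage unit 2 (remaining 16 ft³)
27 ft³ → storage unit 3 (remaining 48 ft³)
26 ft³ → storage unit 3 (remaining 22 ft³)
27 ft³ → storage unit 4 (remaining 48 ft³)
32 ft³ → storage unit 4 (remaining 16 ft³)
31 ft³ → storage unit 5 (remaining 44 ft³)
27 ft³ → storage unit 5 (remaining 17 ft³)
26 ft³ → storage unit 6 (remaining 49 ft³)
Final storage units: [26,31] [32,27] [27,26] [27,32] [31,27] [26].

6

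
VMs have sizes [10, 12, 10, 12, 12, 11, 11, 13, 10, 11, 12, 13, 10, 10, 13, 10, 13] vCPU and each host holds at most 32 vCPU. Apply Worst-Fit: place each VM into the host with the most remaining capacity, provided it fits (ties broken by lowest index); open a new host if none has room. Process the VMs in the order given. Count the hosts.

10 vCPU → host 1 (remaining 22 vCPU)
12 vCPU → host 1 (remaining 10 vCPU)
10 vCPU → host 1 (remaining 0 vCPU)
12 vCPU → host 2 (remaining 20 vCPU)
12 vCPU → host 2 (remaining 8 vCPU)
11 vCPU → host 3 (remaining 21 vCPU)
11 vCPU → host 3 (remaining 10 vCPU)
13 vCPU → host 4 (remaining 19 vCPU)
10 vCPU → host 4 (remaining 9 vCPU)
11 vCPU → host 5 (remaining 21 vCPU)
12 vCPU → host 5 (remaining 9 vCPU)
13 vCPU → host 6 (remaining 19 vCPU)
10 vCPU → host 6 (remaining 9 vCPU)
10 vCPU → host 3 (remaining 0 vCPU)
13 vCPU → host 7 (remaining 19 vCPU)
10 vCPU → host 7 (remaining 9 vCPU)
13 vCPU → host 8 (remaining 19 vCPU)
Final hosts: [10,12,10] [12,12] [11,11,10] [13,10] [11,12] [13,10] [13,10] [13].

8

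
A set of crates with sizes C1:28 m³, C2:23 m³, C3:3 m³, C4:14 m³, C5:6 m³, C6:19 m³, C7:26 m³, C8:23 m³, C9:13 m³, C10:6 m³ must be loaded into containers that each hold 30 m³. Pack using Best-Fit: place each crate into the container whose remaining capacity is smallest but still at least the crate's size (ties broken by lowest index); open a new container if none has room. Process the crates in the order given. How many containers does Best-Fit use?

C1 (28 m³) → container 1 (remaining 2 m³)
C2 (23 m³) → container 2 (remaining 7 m³)
C3 (3 m³) → container 2 (remaining 4 m³)
C4 (14 m³) → container 3 (remaining 16 m³)
C5 (6 m³) → container 3 (remaining 10 m³)
C6 (19 m³) → container 4 (remaining 11 m³)
C7 (26 m³) → container 5 (remaining 4 m³)
C8 (23 m³) → container 6 (remaining 7 m³)
C9 (13 m³) → container 7 (remaining 17 m³)
C10 (6 m³) → container 6 (remaining 1 m³)

7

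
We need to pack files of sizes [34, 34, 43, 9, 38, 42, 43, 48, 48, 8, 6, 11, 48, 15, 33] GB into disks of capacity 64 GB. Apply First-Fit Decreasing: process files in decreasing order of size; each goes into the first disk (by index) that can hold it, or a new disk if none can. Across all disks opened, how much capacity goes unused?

Sorted descending: 48, 48, 48, 43, 43, 42, 38, 34, 34, 33, 15, 11, 9, 8, 6.
48 GB → disk 1 (remaining 16 GB)
48 GB → disk 2 (remaining 16 GB)
48 GB → disk 3 (remaining 16 GB)
43 GB → disk 4 (remaining 21 GB)
43 GB → disk 5 (remaining 21 GB)
42 GB → disk 6 (remaining 22 GB)
38 GB → disk 7 (remaining 26 GB)
34 GB → disk 8 (remaining 30 GB)
34 GB → disk 9 (remaining 30 GB)
33 GB → disk 10 (remaining 31 GB)
15 GB → disk 1 (remaining 1 GB)
11 GB → disk 2 (remaining 5 GB)
9 GB → disk 3 (remaining 7 GB)
8 GB → disk 4 (remaining 13 GB)
6 GB → disk 3 (remaining 1 GB)
10 disks × 64 GB = 640 GB; used 460 GB; unused 180 GB.

180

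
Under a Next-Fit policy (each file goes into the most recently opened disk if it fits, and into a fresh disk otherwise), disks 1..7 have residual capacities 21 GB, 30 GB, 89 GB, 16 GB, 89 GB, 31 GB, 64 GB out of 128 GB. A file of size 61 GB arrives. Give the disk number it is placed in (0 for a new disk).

Next-Fit only looks at disk 7, which has 64 GB free.
61 GB fits there.

7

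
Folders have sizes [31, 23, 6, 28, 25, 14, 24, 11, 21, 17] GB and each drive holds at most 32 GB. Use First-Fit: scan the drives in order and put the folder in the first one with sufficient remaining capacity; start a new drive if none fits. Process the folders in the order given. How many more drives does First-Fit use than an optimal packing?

First-Fit: [31] [23,6] [28] [25] [14,11] [24] [21] [17] → 8 drives.
Total size 200 GB; any packing needs at least ⌈200/32⌉ = 7 drives.
An optimal packing achieves that bound: [31] [28] [25,6] [24] [23] [21,11] [17,14] → 7 drives.
Excess: 8 − 7 = 1.

1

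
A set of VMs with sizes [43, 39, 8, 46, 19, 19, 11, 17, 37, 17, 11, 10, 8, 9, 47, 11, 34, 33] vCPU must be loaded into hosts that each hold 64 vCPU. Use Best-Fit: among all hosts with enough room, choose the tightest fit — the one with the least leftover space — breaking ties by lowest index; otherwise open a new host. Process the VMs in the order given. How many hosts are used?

host 1: place 43 vCPU, 21 vCPU left
host 2: place 39 vCPU, 25 vCPU left
host 1: place 8 vCPU, 13 vCPU left
host 3: place 46 vCPU, 18 vCPU left
host 2: place 19 vCPU, 6 vCPU left
host 4: place 19 vCPU, 45 vCPU left
host 1: place 11 vCPU, 2 vCPU left
host 3: place 17 vCPU, 1 vCPU left
host 4: place 37 vCPU, 8 vCPU left
host 5: place 17 vCPU, 47 vCPU left
host 5: place 11 vCPU, 36 vCPU left
host 5: place 10 vCPU, 26 vCPU left
host 4: place 8 vCPU, 0 vCPU left
host 5: place 9 vCPU, 17 vCPU left
host 6: place 47 vCPU, 17 vCPU left
host 5: place 11 vCPU, 6 vCPU left
host 7: place 34 vCPU, 30 vCPU left
host 8: place 33 vCPU, 31 vCPU left
Final hosts: [43,8,11] [39,19] [46,17] [19,37,8] [17,11,10,9,11] [47] [34] [33].

8 hosts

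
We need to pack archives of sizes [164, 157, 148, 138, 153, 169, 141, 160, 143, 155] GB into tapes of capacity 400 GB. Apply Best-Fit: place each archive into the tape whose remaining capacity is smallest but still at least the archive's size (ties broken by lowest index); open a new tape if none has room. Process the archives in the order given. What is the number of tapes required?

tape 1: place 164 GB, 236 GB left
tape 1: place 157 GB, 79 GB left
tape 2: place 148 GB, 252 GB left
tape 2: place 138 GB, 114 GB left
tape 3: place 153 GB, 247 GB left
tape 3: place 169 GB, 78 GB left
tape 4: place 141 GB, 259 GB left
tape 4: place 160 GB, 99 GB left
tape 5: place 143 GB, 257 GB left
tape 5: place 155 GB, 102 GB left

5 tapes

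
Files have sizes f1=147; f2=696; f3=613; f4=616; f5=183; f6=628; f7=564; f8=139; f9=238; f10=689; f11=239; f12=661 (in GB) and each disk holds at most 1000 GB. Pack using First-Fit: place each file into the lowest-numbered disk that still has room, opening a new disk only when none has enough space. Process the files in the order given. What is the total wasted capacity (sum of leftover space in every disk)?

Put f1 (147 GB) in disk 1; 853 GB remain.
Put f2 (696 GB) in disk 1; 157 GB remain.
Put f3 (613 GB) in disk 2; 387 GB remain.
Put f4 (616 GB) in disk 3; 384 GB remain.
Put f5 (183 GB) in disk 2; 204 GB remain.
Put f6 (628 GB) in disk 4; 372 GB remain.
Put f7 (564 GB) in disk 5; 436 GB remain.
Put f8 (139 GB) in disk 1; 18 GB remain.
Put f9 (238 GB) in disk 3; 146 GB remain.
Put f10 (689 GB) in disk 6; 311 GB remain.
Put f11 (239 GB) in disk 4; 133 GB remain.
Put f12 (661 GB) in disk 7; 339 GB remain.
7 disks × 1000 GB = 7000 GB; used 5413 GB; unused 1587 GB.

1587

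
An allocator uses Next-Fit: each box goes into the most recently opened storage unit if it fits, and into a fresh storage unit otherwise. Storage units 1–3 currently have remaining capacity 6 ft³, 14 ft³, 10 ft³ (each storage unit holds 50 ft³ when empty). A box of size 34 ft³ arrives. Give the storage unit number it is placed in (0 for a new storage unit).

Next-Fit only looks at storage unit 3, which has 10 ft³ free.
34 ft³ does not fit, so a new storage unit is opened.

0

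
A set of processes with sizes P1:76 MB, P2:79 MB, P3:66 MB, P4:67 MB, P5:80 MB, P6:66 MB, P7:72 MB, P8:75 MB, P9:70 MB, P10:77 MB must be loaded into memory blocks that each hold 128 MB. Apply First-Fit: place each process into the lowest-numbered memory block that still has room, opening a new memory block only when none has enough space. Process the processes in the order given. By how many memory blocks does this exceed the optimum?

First-Fit: [76] [79] [66] [67] [80] [66] [72] [75] [70] [77] → 10 memory blocks.
10 processes exceed 64 MB (half the capacity), and no two of those can share a memory block, so at least 10 memory blocks are needed.
So 10 is already optimal.

0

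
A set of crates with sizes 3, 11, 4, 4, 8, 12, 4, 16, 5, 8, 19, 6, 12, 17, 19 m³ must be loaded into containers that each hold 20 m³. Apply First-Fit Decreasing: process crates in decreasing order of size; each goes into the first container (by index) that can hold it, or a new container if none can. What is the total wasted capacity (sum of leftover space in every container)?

Sorted descending: 19, 19, 17, 16, 12, 12, 11, 8, 8, 6, 5, 4, 4, 4, 3.
19 m³ → container 1 (remaining 1 m³)
19 m³ → container 2 (remaining 1 m³)
17 m³ → container 3 (remaining 3 m³)
16 m³ → container 4 (remaining 4 m³)
12 m³ → container 5 (remaining 8 m³)
12 m³ → container 6 (remaining 8 m³)
11 m³ → container 7 (remaining 9 m³)
8 m³ → container 5 (remaining 0 m³)
8 m³ → container 6 (remaining 0 m³)
6 m³ → container 7 (remaining 3 m³)
5 m³ → container 8 (remaining 15 m³)
4 m³ → container 4 (remaining 0 m³)
4 m³ → container 8 (remaining 11 m³)
4 m³ → container 8 (remaining 7 m³)
3 m³ → container 3 (remaining 0 m³)
8 containers × 20 m³ = 160 m³; used 148 m³; unused 12 m³.

12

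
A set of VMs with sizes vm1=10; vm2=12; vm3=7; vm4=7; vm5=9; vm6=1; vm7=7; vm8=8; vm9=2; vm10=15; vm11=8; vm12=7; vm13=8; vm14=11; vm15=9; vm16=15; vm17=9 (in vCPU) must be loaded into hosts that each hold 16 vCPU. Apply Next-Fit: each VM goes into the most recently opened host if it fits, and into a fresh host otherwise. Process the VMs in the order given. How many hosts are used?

13

host 1: place vm1 (10 vCPU), 6 vCPU left
host 2: place vm2 (12 vCPU), 4 vCPU left
host 3: place vm3 (7 vCPU), 9 vCPU left
host 3: place vm4 (7 vCPU), 2 vCPU left
host 4: place vm5 (9 vCPU), 7 vCPU left
host 4: place vm6 (1 vCPU), 6 vCPU left
host 5: place vm7 (7 vCPU), 9 vCPU left
host 5: place vm8 (8 vCPU), 1 vCPU left
host 6: place vm9 (2 vCPU), 14 vCPU left
host 7: place vm10 (15 vCPU), 1 vCPU left
host 8: place vm11 (8 vCPU), 8 vCPU left
host 8: place vm12 (7 vCPU), 1 vCPU left
host 9: place vm13 (8 vCPU), 8 vCPU left
host 10: place vm14 (11 vCPU), 5 vCPU left
host 11: place vm15 (9 vCPU), 7 vCPU left
host 12: place vm16 (15 vCPU), 1 vCPU left
host 13: place vm17 (9 vCPU), 7 vCPU left
Final hosts: [10] [12] [7,7] [9,1] [7,8] [2] [15] [8,7] [8] [11] [9] [15] [9].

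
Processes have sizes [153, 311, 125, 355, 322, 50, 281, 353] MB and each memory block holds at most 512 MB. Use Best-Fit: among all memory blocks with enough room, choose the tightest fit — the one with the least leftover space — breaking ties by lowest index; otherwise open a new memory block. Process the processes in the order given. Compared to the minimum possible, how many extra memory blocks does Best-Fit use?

0

Best-Fit: [153,311] [125,355] [322,50] [281] [353] → 5 memory blocks.
5 processes exceed 256 MB (half the capacity), and no two of those can share a memory block, so at least 5 memory blocks are needed.
So 5 is already optimal.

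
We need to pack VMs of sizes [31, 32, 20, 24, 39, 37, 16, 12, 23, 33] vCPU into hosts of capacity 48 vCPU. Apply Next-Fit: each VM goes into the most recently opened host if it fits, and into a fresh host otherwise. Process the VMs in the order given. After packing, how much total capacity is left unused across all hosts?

Put 31 vCPU in host 1; 17 vCPU remain.
Put 32 vCPU in host 2; 16 vCPU remain.
Put 20 vCPU in host 3; 28 vCPU remain.
Put 24 vCPU in host 3; 4 vCPU remain.
Put 39 vCPU in host 4; 9 vCPU remain.
Put 37 vCPU in host 5; 11 vCPU remain.
Put 16 vCPU in host 6; 32 vCPU remain.
Put 12 vCPU in host 6; 20 vCPU remain.
Put 23 vCPU in host 7; 25 vCPU remain.
Put 33 vCPU in host 8; 15 vCPU remain.
8 hosts × 48 vCPU = 384 vCPU; used 267 vCPU; unused 117 vCPU.

117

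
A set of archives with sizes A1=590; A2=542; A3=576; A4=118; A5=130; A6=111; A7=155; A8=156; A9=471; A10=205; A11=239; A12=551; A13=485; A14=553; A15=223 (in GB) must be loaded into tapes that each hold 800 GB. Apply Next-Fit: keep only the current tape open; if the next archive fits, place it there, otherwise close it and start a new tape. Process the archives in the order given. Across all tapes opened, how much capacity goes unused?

1295

A1 (590 GB) → tape 1 (remaining 210 GB)
A2 (542 GB) → tape 2 (remaining 258 GB)
A3 (576 GB) → tape 3 (remaining 224 GB)
A4 (118 GB) → tape 3 (remaining 106 GB)
A5 (130 GB) → tape 4 (remaining 670 GB)
A6 (111 GB) → tape 4 (remaining 559 GB)
A7 (155 GB) → tape 4 (remaining 404 GB)
A8 (156 GB) → tape 4 (remaining 248 GB)
A9 (471 GB) → tape 5 (remaining 329 GB)
A10 (205 GB) → tape 5 (remaining 124 GB)
A11 (239 GB) → tape 6 (remaining 561 GB)
A12 (551 GB) → tape 6 (remaining 10 GB)
A13 (485 GB) → tape 7 (remaining 315 GB)
A14 (553 GB) → tape 8 (remaining 247 GB)
A15 (223 GB) → tape 8 (remaining 24 GB)
8 tapes × 800 GB = 6400 GB; used 5105 GB; unused 1295 GB.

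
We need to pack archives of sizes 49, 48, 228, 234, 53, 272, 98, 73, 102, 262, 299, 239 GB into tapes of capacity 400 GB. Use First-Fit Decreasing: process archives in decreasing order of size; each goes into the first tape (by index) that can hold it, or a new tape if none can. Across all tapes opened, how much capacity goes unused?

Sorted descending: 299, 272, 262, 239, 234, 228, 102, 98, 73, 53, 49, 48.
299 GB → tape 1 (remaining 101 GB)
272 GB → tape 2 (remaining 128 GB)
262 GB → tape 3 (remaining 138 GB)
239 GB → tape 4 (remaining 161 GB)
234 GB → tape 5 (remaining 166 GB)
228 GB → tape 6 (remaining 172 GB)
102 GB → tape 2 (remaining 26 GB)
98 GB → tape 1 (remaining 3 GB)
73 GB → tape 3 (remaining 65 GB)
53 GB → tape 3 (remaining 12 GB)
49 GB → tape 4 (remaining 112 GB)
48 GB → tape 4 (remaining 64 GB)
6 tapes × 400 GB = 2400 GB; used 1957 GB; unused 443 GB.

443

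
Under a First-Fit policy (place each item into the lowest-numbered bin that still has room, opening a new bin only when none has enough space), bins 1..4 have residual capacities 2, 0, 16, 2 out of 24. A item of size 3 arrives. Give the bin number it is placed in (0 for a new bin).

Bins with room: bin 3 (16).
The first with room is bin 3.

3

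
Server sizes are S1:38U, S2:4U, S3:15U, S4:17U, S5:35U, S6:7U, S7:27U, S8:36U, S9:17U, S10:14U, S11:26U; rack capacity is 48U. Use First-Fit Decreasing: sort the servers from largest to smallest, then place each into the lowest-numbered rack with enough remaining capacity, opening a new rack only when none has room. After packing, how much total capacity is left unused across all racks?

52

Sorted descending: 38, 36, 35, 27, 26, 17, 17, 15, 14, 7, 4.
38U → rack 1 (remaining 10U)
36U → rack 2 (remaining 12U)
35U → rack 3 (remaining 13U)
27U → rack 4 (remaining 21U)
26U → rack 5 (remaining 22U)
17U → rack 4 (remaining 4U)
17U → rack 5 (remaining 5U)
15U → rack 6 (remaining 33U)
14U → rack 6 (remaining 19U)
7U → rack 1 (remaining 3U)
4U → rack 2 (remaining 8U)
6 racks × 48U = 288U; used 236U; unused 52U.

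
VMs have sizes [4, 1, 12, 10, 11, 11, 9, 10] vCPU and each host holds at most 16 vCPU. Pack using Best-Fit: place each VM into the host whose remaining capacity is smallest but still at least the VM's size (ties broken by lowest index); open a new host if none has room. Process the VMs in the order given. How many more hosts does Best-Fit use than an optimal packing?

Best-Fit: [4,1,10] [12] [11] [11] [9] [10] → 6 hosts.
6 VMs exceed 8 vCPU (half the capacity), and no two of those can share a host, so at least 6 hosts are needed.
So 6 is already optimal.

0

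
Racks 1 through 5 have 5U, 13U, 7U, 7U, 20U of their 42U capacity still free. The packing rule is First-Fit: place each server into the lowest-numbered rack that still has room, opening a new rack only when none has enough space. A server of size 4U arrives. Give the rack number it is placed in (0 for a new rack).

Racks with room: rack 1 (5U), rack 2 (13U), rack 3 (7U), rack 4 (7U), rack 5 (20U).
The first with room is rack 1.

1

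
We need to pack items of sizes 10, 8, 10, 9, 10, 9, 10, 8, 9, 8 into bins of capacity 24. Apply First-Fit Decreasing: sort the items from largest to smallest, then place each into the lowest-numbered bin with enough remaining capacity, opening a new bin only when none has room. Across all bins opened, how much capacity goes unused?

Sorted descending: 10, 10, 10, 10, 9, 9, 9, 8, 8, 8.
bin 1: place 10, 14 left
bin 1: place 10, 4 left
bin 2: place 10, 14 left
bin 2: place 10, 4 left
bin 3: place 9, 15 left
bin 3: place 9, 6 left
bin 4: place 9, 15 left
bin 4: place 8, 7 left
bin 5: place 8, 16 left
bin 5: place 8, 8 left
5 bins × 24 = 120; used 91; unused 29.

29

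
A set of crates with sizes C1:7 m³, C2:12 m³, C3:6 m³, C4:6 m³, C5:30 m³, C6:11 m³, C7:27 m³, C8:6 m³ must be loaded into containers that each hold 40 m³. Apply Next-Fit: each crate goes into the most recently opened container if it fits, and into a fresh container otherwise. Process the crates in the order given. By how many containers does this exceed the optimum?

Next-Fit: [7,12,6,6] [30] [11,27] [6] → 4 containers.
Total size 105 m³; any packing needs at least ⌈105/40⌉ = 3 containers.
An optimal packing achieves that bound: [30,7] [27,12] [11,6,6,6] → 3 containers.
Excess: 4 − 3 = 1.

1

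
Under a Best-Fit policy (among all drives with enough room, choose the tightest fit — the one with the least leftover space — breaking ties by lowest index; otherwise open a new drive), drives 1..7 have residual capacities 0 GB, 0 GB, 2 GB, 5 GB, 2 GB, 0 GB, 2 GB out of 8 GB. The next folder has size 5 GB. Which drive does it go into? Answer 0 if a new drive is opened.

4

Drives with room: drive 4 (5 GB).
Tightest fit is drive 4 with 5 GB free.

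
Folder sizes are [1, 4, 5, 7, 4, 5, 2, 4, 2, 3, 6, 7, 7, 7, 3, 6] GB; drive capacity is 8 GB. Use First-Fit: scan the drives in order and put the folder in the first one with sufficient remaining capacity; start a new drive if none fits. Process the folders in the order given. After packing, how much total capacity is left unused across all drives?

15

1 GB → drive 1 (remaining 7 GB)
4 GB → drive 1 (remaining 3 GB)
5 GB → drive 2 (remaining 3 GB)
7 GB → drive 3 (remaining 1 GB)
4 GB → drive 4 (remaining 4 GB)
5 GB → drive 5 (remaining 3 GB)
2 GB → drive 1 (remaining 1 GB)
4 GB → drive 4 (remaining 0 GB)
2 GB → drive 2 (remaining 1 GB)
3 GB → drive 5 (remaining 0 GB)
6 GB → drive 6 (remaining 2 GB)
7 GB → drive 7 (remaining 1 GB)
7 GB → drive 8 (remaining 1 GB)
7 GB → drive 9 (remaining 1 GB)
3 GB → drive 10 (remaining 5 GB)
6 GB → drive 11 (remaining 2 GB)
11 drives × 8 GB = 88 GB; used 73 GB; unused 15 GB.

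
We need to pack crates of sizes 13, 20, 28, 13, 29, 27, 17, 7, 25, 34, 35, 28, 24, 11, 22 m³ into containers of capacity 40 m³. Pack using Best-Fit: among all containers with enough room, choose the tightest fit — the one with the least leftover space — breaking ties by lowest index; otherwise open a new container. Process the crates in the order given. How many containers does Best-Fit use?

10

13 m³ → container 1 (remaining 27 m³)
20 m³ → container 1 (remaining 7 m³)
28 m³ → container 2 (remaining 12 m³)
13 m³ → container 3 (remaining 27 m³)
29 m³ → container 4 (remaining 11 m³)
27 m³ → container 3 (remaining 0 m³)
17 m³ → container 5 (remaining 23 m³)
7 m³ → container 1 (remaining 0 m³)
25 m³ → container 6 (remaining 15 m³)
34 m³ → container 7 (remaining 6 m³)
35 m³ → container 8 (remaining 5 m³)
28 m³ → container 9 (remaining 12 m³)
24 m³ → container 10 (remaining 16 m³)
11 m³ → container 4 (remaining 0 m³)
22 m³ → container 5 (remaining 1 m³)
Final containers: [13,20,7] [28] [13,27] [29,11] [17,22] [25] [34] [35] [28] [24].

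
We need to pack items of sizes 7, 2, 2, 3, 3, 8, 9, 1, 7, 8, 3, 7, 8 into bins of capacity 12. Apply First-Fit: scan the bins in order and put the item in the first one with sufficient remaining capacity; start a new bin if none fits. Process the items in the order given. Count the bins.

8

7 → bin 1 (remaining 5)
2 → bin 1 (remaining 3)
2 → bin 1 (remaining 1)
3 → bin 2 (remaining 9)
3 → bin 2 (remaining 6)
8 → bin 3 (remaining 4)
9 → bin 4 (remaining 3)
1 → bin 1 (remaining 0)
7 → bin 5 (remaining 5)
8 → bin 6 (remaining 4)
3 → bin 2 (remaining 3)
7 → bin 7 (remaining 5)
8 → bin 8 (remaining 4)
Final bins: [7,2,2,1] [3,3,3] [8] [9] [7] [8] [7] [8].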